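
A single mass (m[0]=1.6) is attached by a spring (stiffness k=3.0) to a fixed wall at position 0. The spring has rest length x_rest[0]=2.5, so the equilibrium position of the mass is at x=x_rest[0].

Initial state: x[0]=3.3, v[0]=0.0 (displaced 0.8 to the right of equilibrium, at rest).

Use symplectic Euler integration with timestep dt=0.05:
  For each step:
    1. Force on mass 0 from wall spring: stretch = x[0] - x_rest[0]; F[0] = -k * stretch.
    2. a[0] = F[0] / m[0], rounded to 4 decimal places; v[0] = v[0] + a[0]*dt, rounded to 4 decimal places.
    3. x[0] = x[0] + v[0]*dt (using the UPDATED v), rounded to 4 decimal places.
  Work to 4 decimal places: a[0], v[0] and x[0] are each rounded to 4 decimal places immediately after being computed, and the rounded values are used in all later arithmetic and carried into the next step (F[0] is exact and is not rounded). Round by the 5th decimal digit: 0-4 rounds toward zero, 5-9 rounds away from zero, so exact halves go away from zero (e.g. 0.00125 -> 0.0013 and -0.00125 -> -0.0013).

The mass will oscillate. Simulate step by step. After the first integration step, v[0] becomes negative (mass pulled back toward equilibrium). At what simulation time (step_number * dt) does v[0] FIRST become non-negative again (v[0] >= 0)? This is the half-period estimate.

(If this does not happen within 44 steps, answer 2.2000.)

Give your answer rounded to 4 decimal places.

Step 0: x=[3.3000] v=[0.0000]
Step 1: x=[3.2963] v=[-0.0750]
Step 2: x=[3.2888] v=[-0.1497]
Step 3: x=[3.2776] v=[-0.2237]
Step 4: x=[3.2628] v=[-0.2966]
Step 5: x=[3.2444] v=[-0.3681]
Step 6: x=[3.2225] v=[-0.4379]
Step 7: x=[3.1972] v=[-0.5056]
Step 8: x=[3.1687] v=[-0.5710]
Step 9: x=[3.1370] v=[-0.6337]
Step 10: x=[3.1023] v=[-0.6934]
Step 11: x=[3.0648] v=[-0.7499]
Step 12: x=[3.0247] v=[-0.8029]
Step 13: x=[2.9821] v=[-0.8521]
Step 14: x=[2.9372] v=[-0.8973]
Step 15: x=[2.8903] v=[-0.9383]
Step 16: x=[2.8416] v=[-0.9749]
Step 17: x=[2.7913] v=[-1.0069]
Step 18: x=[2.7396] v=[-1.0342]
Step 19: x=[2.6868] v=[-1.0567]
Step 20: x=[2.6331] v=[-1.0742]
Step 21: x=[2.5788] v=[-1.0867]
Step 22: x=[2.5241] v=[-1.0941]
Step 23: x=[2.4693] v=[-1.0964]
Step 24: x=[2.4146] v=[-1.0935]
Step 25: x=[2.3603] v=[-1.0855]
Step 26: x=[2.3067] v=[-1.0724]
Step 27: x=[2.2540] v=[-1.0543]
Step 28: x=[2.2024] v=[-1.0312]
Step 29: x=[2.1522] v=[-1.0033]
Step 30: x=[2.1037] v=[-0.9707]
Step 31: x=[2.0570] v=[-0.9335]
Step 32: x=[2.0124] v=[-0.8920]
Step 33: x=[1.9701] v=[-0.8463]
Step 34: x=[1.9303] v=[-0.7966]
Step 35: x=[1.8931] v=[-0.7432]
Step 36: x=[1.8588] v=[-0.6863]
Step 37: x=[1.8275] v=[-0.6262]
Step 38: x=[1.7993] v=[-0.5632]
Step 39: x=[1.7744] v=[-0.4975]
Step 40: x=[1.7529] v=[-0.4295]
Step 41: x=[1.7349] v=[-0.3595]
Step 42: x=[1.7205] v=[-0.2878]
Step 43: x=[1.7098] v=[-0.2147]
Step 44: x=[1.7028] v=[-0.1406]
v[0] did not become non-negative within 44 steps; using fallback time=2.2000

Answer: 2.2000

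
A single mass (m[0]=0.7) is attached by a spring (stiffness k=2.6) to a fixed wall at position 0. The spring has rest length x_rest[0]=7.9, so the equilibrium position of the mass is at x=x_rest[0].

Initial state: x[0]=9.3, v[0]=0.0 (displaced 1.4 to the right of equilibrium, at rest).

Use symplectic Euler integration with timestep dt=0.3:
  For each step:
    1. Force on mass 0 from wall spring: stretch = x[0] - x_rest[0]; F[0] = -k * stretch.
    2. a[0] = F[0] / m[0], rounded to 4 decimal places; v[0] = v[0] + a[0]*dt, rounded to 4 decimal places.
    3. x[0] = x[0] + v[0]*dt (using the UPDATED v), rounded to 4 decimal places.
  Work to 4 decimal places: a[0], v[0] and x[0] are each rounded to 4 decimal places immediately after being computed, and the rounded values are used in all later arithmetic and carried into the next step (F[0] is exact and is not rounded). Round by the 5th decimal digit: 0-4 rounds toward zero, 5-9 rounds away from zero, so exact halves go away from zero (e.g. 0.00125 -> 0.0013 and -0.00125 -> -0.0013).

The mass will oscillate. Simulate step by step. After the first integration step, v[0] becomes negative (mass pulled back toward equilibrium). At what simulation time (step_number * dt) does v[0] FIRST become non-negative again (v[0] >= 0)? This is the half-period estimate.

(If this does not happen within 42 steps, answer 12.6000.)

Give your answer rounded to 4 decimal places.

Answer: 1.8000

Derivation:
Step 0: x=[9.3000] v=[0.0000]
Step 1: x=[8.8320] v=[-1.5600]
Step 2: x=[8.0525] v=[-2.5985]
Step 3: x=[7.2220] v=[-2.7684]
Step 4: x=[6.6181] v=[-2.0129]
Step 5: x=[6.4428] v=[-0.5845]
Step 6: x=[6.7546] v=[1.0393]
First v>=0 after going negative at step 6, time=1.8000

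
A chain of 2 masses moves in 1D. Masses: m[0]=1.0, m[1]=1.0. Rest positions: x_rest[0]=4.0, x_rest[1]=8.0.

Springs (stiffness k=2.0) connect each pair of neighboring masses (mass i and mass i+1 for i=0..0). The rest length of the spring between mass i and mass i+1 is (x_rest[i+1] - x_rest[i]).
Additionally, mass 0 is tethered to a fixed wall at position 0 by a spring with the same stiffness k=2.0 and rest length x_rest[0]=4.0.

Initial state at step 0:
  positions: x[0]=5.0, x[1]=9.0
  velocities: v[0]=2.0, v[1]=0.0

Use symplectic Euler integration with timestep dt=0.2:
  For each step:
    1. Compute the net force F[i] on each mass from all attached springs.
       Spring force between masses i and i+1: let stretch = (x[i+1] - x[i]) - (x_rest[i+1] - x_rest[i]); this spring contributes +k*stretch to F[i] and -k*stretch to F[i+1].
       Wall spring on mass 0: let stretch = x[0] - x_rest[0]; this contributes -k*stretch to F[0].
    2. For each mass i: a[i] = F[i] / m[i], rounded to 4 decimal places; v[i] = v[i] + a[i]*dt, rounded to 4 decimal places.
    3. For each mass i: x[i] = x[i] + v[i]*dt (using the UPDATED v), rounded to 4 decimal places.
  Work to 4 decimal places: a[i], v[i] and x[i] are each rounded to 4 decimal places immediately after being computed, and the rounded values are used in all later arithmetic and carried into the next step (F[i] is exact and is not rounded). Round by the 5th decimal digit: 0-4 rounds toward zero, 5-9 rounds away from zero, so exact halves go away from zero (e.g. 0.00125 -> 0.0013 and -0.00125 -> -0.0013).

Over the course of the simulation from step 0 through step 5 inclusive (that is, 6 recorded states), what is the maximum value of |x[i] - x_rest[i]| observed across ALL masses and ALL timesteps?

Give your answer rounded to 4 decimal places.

Answer: 1.5382

Derivation:
Step 0: x=[5.0000 9.0000] v=[2.0000 0.0000]
Step 1: x=[5.3200 9.0000] v=[1.6000 0.0000]
Step 2: x=[5.5088 9.0256] v=[0.9440 0.1280]
Step 3: x=[5.5382 9.0899] v=[0.1472 0.3213]
Step 4: x=[5.4087 9.1900] v=[-0.6474 0.5006]
Step 5: x=[5.1490 9.3076] v=[-1.2984 0.5881]
Max displacement = 1.5382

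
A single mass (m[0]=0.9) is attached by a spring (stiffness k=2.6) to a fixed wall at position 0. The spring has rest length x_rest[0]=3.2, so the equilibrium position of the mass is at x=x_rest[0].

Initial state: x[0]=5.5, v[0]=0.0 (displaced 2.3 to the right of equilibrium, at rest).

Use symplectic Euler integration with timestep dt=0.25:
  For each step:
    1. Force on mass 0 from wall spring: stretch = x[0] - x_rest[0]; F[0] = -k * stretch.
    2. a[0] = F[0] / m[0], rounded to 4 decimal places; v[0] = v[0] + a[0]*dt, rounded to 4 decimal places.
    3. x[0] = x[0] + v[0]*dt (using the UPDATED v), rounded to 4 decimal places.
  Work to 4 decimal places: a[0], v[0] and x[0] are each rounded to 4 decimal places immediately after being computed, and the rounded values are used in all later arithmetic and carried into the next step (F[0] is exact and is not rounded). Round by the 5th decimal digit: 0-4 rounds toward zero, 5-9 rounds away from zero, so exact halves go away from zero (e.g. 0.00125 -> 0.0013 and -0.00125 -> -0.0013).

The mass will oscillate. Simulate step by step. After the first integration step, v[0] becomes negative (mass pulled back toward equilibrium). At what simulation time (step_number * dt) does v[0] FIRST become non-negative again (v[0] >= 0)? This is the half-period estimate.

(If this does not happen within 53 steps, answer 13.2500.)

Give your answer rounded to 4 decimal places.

Step 0: x=[5.5000] v=[0.0000]
Step 1: x=[5.0847] v=[-1.6611]
Step 2: x=[4.3291] v=[-3.0223]
Step 3: x=[3.3697] v=[-3.8378]
Step 4: x=[2.3796] v=[-3.9604]
Step 5: x=[1.5376] v=[-3.3679]
Step 6: x=[0.9958] v=[-2.1673]
Step 7: x=[0.8520] v=[-0.5754]
Step 8: x=[1.1321] v=[1.1204]
First v>=0 after going negative at step 8, time=2.0000

Answer: 2.0000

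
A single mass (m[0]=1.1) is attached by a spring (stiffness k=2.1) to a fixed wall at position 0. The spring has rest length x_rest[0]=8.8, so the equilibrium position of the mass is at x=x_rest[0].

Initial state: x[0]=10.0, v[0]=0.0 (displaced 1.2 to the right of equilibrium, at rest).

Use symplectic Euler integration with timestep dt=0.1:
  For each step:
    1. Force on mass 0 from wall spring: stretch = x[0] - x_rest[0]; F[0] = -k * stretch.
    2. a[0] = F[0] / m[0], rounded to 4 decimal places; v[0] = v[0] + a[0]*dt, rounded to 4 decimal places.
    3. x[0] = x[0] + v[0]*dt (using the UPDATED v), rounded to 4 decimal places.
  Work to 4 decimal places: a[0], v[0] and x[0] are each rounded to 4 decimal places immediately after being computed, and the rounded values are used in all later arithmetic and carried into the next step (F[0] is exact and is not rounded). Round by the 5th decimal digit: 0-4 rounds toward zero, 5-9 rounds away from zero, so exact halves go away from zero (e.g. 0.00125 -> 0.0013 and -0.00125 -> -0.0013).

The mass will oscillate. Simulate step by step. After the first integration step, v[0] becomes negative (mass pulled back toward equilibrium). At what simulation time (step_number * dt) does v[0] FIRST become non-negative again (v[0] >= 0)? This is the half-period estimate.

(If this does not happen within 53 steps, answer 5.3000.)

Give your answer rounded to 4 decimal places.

Step 0: x=[10.0000] v=[0.0000]
Step 1: x=[9.9771] v=[-0.2291]
Step 2: x=[9.9317] v=[-0.4538]
Step 3: x=[9.8647] v=[-0.6699]
Step 4: x=[9.7774] v=[-0.8732]
Step 5: x=[9.6714] v=[-1.0598]
Step 6: x=[9.5488] v=[-1.2262]
Step 7: x=[9.4119] v=[-1.3692]
Step 8: x=[9.2633] v=[-1.4860]
Step 9: x=[9.1059] v=[-1.5745]
Step 10: x=[8.9426] v=[-1.6329]
Step 11: x=[8.7766] v=[-1.6601]
Step 12: x=[8.6110] v=[-1.6556]
Step 13: x=[8.4491] v=[-1.6195]
Step 14: x=[8.2939] v=[-1.5525]
Step 15: x=[8.1483] v=[-1.4559]
Step 16: x=[8.0152] v=[-1.3315]
Step 17: x=[7.8970] v=[-1.1817]
Step 18: x=[7.7961] v=[-1.0093]
Step 19: x=[7.7143] v=[-0.8177]
Step 20: x=[7.6533] v=[-0.6104]
Step 21: x=[7.6142] v=[-0.3915]
Step 22: x=[7.5977] v=[-0.1651]
Step 23: x=[7.6041] v=[0.0644]
First v>=0 after going negative at step 23, time=2.3000

Answer: 2.3000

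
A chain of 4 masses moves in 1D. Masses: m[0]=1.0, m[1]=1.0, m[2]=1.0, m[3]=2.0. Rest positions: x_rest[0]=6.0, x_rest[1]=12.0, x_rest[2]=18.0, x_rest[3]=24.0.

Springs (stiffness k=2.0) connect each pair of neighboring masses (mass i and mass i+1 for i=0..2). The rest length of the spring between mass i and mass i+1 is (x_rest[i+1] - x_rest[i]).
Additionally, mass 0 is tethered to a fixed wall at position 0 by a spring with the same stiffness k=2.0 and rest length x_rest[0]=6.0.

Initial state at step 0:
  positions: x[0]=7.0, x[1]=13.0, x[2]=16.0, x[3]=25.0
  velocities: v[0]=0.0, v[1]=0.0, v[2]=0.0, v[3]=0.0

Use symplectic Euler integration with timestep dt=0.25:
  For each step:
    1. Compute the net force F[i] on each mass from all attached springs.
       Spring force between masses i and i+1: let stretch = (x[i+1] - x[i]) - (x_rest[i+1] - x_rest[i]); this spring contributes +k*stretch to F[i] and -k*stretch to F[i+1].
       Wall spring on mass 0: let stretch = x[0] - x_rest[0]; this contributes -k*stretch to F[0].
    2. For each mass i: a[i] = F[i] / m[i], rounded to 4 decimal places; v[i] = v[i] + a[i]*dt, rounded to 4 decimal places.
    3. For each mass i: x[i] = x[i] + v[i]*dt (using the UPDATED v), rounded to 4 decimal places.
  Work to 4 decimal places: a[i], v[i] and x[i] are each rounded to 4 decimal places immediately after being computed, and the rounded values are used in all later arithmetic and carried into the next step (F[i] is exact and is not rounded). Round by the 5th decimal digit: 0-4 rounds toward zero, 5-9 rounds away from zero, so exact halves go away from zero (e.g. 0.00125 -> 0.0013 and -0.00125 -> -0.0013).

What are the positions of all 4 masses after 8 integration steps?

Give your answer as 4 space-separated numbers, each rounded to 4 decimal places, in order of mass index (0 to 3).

Step 0: x=[7.0000 13.0000 16.0000 25.0000] v=[0.0000 0.0000 0.0000 0.0000]
Step 1: x=[6.8750 12.6250 16.7500 24.8125] v=[-0.5000 -1.5000 3.0000 -0.7500]
Step 2: x=[6.6094 12.0469 17.9922 24.4961] v=[-1.0625 -2.3125 4.9688 -1.2656]
Step 3: x=[6.1973 11.5323 19.3042 24.1482] v=[-1.6485 -2.0586 5.2481 -1.3916]
Step 4: x=[5.6774 11.3223 20.2503 23.8726] v=[-2.0797 -0.8402 3.7842 -1.1026]
Step 5: x=[5.1534 11.5227 20.5332 23.7456] v=[-2.0960 0.8014 1.1314 -0.5082]
Step 6: x=[4.7814 12.0532 20.0913 23.7928] v=[-1.4881 2.1220 -1.7677 0.1887]
Step 7: x=[4.7207 12.6795 19.1073 23.9836] v=[-0.2429 2.5052 -3.9360 0.7633]
Step 8: x=[5.0648 13.1144 17.9294 24.2447] v=[1.3762 1.7397 -4.7118 1.0442]

Answer: 5.0648 13.1144 17.9294 24.2447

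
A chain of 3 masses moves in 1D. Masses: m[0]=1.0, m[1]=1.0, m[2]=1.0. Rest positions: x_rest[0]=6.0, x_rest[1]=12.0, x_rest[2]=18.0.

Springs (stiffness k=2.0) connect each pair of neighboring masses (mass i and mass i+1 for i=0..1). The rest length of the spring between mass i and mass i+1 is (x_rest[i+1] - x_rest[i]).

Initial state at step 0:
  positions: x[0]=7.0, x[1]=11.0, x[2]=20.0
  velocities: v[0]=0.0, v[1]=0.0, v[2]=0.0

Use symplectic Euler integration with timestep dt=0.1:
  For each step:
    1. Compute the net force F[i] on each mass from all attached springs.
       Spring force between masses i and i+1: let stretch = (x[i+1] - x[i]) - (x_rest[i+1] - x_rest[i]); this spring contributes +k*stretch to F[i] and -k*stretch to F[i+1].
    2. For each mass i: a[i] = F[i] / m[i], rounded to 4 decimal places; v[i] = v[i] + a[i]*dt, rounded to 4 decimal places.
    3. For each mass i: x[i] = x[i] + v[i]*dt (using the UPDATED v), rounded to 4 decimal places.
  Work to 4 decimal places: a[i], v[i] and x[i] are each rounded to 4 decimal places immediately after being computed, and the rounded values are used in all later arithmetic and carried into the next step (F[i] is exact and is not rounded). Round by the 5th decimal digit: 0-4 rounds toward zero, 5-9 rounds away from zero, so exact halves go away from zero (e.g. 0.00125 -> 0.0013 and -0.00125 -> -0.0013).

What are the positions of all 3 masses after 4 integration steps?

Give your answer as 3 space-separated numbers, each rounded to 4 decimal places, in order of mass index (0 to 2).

Answer: 6.6408 11.9125 19.4467

Derivation:
Step 0: x=[7.0000 11.0000 20.0000] v=[0.0000 0.0000 0.0000]
Step 1: x=[6.9600 11.1000 19.9400] v=[-0.4000 1.0000 -0.6000]
Step 2: x=[6.8828 11.2940 19.8232] v=[-0.7720 1.9400 -1.1680]
Step 3: x=[6.7738 11.5704 19.6558] v=[-1.0898 2.7636 -1.6738]
Step 4: x=[6.6408 11.9125 19.4467] v=[-1.3305 3.4214 -2.0909]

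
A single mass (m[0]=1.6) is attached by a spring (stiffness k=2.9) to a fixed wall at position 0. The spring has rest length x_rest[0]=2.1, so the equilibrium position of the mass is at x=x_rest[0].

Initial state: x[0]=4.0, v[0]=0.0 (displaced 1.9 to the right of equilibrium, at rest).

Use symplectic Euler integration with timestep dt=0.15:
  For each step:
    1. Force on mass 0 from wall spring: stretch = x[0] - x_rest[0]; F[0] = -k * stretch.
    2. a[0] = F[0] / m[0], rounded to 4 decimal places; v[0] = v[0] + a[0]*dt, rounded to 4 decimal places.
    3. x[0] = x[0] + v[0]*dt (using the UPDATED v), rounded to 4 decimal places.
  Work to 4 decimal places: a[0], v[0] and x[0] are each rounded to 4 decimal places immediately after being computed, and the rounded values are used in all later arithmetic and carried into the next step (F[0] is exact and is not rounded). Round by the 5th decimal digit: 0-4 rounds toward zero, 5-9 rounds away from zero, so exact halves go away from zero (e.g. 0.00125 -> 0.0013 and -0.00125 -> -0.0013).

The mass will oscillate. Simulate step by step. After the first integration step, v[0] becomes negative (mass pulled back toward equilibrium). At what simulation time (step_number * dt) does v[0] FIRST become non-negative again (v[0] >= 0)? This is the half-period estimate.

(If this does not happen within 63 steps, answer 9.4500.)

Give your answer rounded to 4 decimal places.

Step 0: x=[4.0000] v=[0.0000]
Step 1: x=[3.9225] v=[-0.5166]
Step 2: x=[3.7707] v=[-1.0121]
Step 3: x=[3.5508] v=[-1.4663]
Step 4: x=[3.2717] v=[-1.8607]
Step 5: x=[2.9448] v=[-2.1793]
Step 6: x=[2.5835] v=[-2.4090]
Step 7: x=[2.2024] v=[-2.5404]
Step 8: x=[1.8172] v=[-2.5682]
Step 9: x=[1.4435] v=[-2.4913]
Step 10: x=[1.0966] v=[-2.3128]
Step 11: x=[0.7906] v=[-2.0400]
Step 12: x=[0.5380] v=[-1.6840]
Step 13: x=[0.3491] v=[-1.2593]
Step 14: x=[0.2316] v=[-0.7833]
Step 15: x=[0.1903] v=[-0.2753]
Step 16: x=[0.2269] v=[0.2439]
First v>=0 after going negative at step 16, time=2.4000

Answer: 2.4000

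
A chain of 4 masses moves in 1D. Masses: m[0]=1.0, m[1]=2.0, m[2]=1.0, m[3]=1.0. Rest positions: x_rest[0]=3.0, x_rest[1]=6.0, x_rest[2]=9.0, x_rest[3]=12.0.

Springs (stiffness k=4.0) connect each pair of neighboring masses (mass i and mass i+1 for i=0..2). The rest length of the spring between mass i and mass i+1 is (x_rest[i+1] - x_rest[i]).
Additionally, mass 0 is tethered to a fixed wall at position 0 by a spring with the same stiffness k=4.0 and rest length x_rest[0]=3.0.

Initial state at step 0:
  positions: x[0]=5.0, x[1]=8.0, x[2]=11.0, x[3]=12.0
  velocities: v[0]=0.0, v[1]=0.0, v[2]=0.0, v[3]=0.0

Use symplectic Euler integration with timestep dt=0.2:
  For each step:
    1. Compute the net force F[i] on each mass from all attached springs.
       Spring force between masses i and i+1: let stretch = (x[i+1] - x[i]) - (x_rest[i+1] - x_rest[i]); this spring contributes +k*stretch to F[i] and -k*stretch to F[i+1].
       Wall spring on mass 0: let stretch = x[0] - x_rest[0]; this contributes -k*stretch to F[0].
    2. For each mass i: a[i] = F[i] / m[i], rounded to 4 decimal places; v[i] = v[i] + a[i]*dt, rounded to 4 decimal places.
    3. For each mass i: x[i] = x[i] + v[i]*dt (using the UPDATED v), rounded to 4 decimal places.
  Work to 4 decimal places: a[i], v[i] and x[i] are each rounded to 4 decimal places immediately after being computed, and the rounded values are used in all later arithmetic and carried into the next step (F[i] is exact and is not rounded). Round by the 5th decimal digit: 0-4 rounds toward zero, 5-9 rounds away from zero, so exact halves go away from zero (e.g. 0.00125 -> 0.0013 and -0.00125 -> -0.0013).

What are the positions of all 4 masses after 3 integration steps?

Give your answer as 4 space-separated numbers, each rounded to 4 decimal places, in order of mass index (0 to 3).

Step 0: x=[5.0000 8.0000 11.0000 12.0000] v=[0.0000 0.0000 0.0000 0.0000]
Step 1: x=[4.6800 8.0000 10.6800 12.3200] v=[-1.6000 0.0000 -1.6000 1.6000]
Step 2: x=[4.1424 7.9488 10.1936 12.8576] v=[-2.6880 -0.2560 -2.4320 2.6880]
Step 3: x=[3.5510 7.7727 9.7743 13.4490] v=[-2.9568 -0.8806 -2.0966 2.9568]

Answer: 3.5510 7.7727 9.7743 13.4490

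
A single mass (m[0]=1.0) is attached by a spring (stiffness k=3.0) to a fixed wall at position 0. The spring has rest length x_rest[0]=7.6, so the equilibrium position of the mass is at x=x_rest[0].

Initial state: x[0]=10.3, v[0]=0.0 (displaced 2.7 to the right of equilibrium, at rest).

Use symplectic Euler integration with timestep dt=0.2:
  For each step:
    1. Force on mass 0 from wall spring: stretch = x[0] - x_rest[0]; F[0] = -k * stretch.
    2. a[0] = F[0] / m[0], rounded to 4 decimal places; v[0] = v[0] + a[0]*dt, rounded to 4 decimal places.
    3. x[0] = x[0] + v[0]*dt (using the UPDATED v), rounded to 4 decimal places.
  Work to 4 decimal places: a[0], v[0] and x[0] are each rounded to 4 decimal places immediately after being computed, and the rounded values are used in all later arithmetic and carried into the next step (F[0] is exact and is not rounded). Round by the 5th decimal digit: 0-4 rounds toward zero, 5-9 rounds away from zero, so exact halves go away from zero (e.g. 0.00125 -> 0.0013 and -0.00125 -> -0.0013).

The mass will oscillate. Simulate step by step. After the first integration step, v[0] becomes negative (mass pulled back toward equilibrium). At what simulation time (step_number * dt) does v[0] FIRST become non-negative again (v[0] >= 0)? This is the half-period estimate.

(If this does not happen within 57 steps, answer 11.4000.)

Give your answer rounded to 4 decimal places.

Answer: 2.0000

Derivation:
Step 0: x=[10.3000] v=[0.0000]
Step 1: x=[9.9760] v=[-1.6200]
Step 2: x=[9.3669] v=[-3.0456]
Step 3: x=[8.5458] v=[-4.1057]
Step 4: x=[7.6112] v=[-4.6732]
Step 5: x=[6.6752] v=[-4.6799]
Step 6: x=[5.8502] v=[-4.1250]
Step 7: x=[5.2352] v=[-3.0751]
Step 8: x=[4.9040] v=[-1.6562]
Step 9: x=[4.8963] v=[-0.0386]
Step 10: x=[5.2130] v=[1.5836]
First v>=0 after going negative at step 10, time=2.0000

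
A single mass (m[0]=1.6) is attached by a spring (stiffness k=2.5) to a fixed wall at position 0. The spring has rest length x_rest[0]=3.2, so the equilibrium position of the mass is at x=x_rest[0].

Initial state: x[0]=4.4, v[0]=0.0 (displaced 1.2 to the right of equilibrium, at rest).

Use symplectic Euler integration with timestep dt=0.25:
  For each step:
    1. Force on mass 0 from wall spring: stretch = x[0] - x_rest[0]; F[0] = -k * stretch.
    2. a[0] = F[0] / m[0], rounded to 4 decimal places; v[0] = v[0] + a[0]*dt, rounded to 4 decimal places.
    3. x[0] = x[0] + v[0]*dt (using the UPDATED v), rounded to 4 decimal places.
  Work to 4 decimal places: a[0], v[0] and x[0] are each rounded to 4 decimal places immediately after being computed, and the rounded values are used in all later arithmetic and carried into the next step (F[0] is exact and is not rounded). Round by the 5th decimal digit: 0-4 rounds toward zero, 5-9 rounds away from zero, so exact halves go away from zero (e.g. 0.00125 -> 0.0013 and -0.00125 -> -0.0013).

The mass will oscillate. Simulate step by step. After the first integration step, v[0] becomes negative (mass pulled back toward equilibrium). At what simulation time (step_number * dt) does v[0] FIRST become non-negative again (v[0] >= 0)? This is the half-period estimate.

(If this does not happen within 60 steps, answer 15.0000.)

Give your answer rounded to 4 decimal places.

Answer: 2.7500

Derivation:
Step 0: x=[4.4000] v=[0.0000]
Step 1: x=[4.2828] v=[-0.4688]
Step 2: x=[4.0599] v=[-0.8918]
Step 3: x=[3.7530] v=[-1.2277]
Step 4: x=[3.3921] v=[-1.4437]
Step 5: x=[3.0124] v=[-1.5188]
Step 6: x=[2.6510] v=[-1.4455]
Step 7: x=[2.3432] v=[-1.2311]
Step 8: x=[2.1191] v=[-0.8964]
Step 9: x=[2.0006] v=[-0.4742]
Step 10: x=[1.9992] v=[-0.0057]
Step 11: x=[2.1151] v=[0.4634]
First v>=0 after going negative at step 11, time=2.7500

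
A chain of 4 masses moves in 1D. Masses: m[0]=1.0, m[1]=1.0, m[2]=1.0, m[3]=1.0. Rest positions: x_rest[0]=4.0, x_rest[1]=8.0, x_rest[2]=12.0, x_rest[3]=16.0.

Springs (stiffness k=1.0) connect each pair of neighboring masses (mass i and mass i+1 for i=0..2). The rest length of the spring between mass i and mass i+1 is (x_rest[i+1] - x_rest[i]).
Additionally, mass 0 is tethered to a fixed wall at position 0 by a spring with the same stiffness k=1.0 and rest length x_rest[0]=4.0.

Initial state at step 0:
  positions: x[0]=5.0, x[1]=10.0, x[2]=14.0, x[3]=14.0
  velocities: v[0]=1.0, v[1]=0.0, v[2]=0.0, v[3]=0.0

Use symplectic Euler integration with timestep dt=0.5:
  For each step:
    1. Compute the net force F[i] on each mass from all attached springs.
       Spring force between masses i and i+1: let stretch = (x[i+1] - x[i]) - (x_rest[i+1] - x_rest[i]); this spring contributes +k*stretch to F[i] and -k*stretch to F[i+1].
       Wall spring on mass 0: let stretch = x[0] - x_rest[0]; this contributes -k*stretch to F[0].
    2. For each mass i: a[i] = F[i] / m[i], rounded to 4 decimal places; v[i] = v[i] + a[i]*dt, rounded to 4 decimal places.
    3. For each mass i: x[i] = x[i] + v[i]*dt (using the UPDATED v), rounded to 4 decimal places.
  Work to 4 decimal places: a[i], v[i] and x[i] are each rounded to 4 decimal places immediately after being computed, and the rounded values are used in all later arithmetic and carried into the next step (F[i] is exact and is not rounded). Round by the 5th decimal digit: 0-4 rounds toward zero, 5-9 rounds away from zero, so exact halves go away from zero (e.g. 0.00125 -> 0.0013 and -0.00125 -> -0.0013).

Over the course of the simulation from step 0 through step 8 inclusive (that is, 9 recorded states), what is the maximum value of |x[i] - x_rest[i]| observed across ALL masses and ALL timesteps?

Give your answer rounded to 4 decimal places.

Step 0: x=[5.0000 10.0000 14.0000 14.0000] v=[1.0000 0.0000 0.0000 0.0000]
Step 1: x=[5.5000 9.7500 13.0000 15.0000] v=[1.0000 -0.5000 -2.0000 2.0000]
Step 2: x=[5.6875 9.2500 11.6875 16.5000] v=[0.3750 -1.0000 -2.6250 3.0000]
Step 3: x=[5.3438 8.4688 10.9688 17.7969] v=[-0.6875 -1.5625 -1.4375 2.5938]
Step 4: x=[4.4454 7.5313 11.3321 18.3868] v=[-1.7969 -1.8750 0.7266 1.1798]
Step 5: x=[3.2071 6.7725 12.5089 18.2130] v=[-2.4767 -1.5176 2.3536 -0.3476]
Step 6: x=[2.0583 6.5565 13.6777 17.6132] v=[-2.2976 -0.4321 2.3375 -1.1997]
Step 7: x=[1.5195 6.9962 14.0501 17.0295] v=[-1.0777 0.8794 0.7447 -1.1675]
Step 8: x=[1.9700 7.8302 13.4038 16.7009] v=[0.9009 1.6680 -1.2926 -0.6572]
Max displacement = 2.4805

Answer: 2.4805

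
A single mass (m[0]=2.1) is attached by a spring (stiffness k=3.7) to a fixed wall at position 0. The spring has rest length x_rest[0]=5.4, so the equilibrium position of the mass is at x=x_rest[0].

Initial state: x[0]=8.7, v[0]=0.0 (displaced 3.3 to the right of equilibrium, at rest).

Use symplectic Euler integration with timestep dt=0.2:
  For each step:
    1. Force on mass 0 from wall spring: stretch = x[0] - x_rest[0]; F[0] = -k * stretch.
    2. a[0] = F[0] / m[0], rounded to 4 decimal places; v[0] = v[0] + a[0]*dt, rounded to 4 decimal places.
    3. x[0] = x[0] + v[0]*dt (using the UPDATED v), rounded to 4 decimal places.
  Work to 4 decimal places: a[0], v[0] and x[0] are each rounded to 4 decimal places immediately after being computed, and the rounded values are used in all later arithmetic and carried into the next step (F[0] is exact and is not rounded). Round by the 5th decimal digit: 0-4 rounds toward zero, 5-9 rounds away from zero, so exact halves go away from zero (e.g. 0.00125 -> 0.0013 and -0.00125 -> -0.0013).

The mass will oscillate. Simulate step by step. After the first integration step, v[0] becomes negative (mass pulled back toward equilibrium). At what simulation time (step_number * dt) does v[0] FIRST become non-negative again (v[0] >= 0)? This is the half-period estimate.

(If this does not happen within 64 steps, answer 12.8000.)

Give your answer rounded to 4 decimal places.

Step 0: x=[8.7000] v=[0.0000]
Step 1: x=[8.4674] v=[-1.1629]
Step 2: x=[8.0186] v=[-2.2438]
Step 3: x=[7.3853] v=[-3.1665]
Step 4: x=[6.6121] v=[-3.8661]
Step 5: x=[5.7535] v=[-4.2932]
Step 6: x=[4.8699] v=[-4.4178]
Step 7: x=[4.0237] v=[-4.2310]
Step 8: x=[3.2745] v=[-3.7460]
Step 9: x=[2.6751] v=[-2.9970]
Step 10: x=[2.2677] v=[-2.0368]
Step 11: x=[2.0811] v=[-0.9330]
Step 12: x=[2.1284] v=[0.2365]
First v>=0 after going negative at step 12, time=2.4000

Answer: 2.4000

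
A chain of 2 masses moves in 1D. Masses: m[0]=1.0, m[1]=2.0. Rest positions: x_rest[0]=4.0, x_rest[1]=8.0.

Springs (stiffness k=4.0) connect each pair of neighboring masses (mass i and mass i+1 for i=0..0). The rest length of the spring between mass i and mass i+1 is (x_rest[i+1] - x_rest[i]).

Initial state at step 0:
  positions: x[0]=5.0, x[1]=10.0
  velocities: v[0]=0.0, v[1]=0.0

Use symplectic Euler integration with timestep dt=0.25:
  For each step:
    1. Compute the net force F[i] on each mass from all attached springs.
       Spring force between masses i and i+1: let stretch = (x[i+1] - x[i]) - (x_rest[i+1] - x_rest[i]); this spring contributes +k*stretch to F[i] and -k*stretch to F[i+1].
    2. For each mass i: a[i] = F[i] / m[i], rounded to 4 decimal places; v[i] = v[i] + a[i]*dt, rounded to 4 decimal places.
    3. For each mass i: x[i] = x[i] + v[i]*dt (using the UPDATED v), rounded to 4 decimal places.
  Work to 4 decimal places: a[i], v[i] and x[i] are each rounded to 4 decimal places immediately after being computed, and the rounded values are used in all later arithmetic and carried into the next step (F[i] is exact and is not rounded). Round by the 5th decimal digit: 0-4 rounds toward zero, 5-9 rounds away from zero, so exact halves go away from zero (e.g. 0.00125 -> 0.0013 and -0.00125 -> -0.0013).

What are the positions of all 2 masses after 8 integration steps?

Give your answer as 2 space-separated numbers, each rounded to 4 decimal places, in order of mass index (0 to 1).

Step 0: x=[5.0000 10.0000] v=[0.0000 0.0000]
Step 1: x=[5.2500 9.8750] v=[1.0000 -0.5000]
Step 2: x=[5.6563 9.6719] v=[1.6250 -0.8125]
Step 3: x=[6.0665 9.4668] v=[1.6406 -0.8203]
Step 4: x=[6.3267 9.3367] v=[1.0409 -0.5205]
Step 5: x=[6.3394 9.3303] v=[0.0509 -0.0255]
Step 6: x=[6.0999 9.4501] v=[-0.9582 0.4791]
Step 7: x=[5.6979 9.6511] v=[-1.6080 0.8040]
Step 8: x=[5.2842 9.8580] v=[-1.6548 0.8274]

Answer: 5.2842 9.8580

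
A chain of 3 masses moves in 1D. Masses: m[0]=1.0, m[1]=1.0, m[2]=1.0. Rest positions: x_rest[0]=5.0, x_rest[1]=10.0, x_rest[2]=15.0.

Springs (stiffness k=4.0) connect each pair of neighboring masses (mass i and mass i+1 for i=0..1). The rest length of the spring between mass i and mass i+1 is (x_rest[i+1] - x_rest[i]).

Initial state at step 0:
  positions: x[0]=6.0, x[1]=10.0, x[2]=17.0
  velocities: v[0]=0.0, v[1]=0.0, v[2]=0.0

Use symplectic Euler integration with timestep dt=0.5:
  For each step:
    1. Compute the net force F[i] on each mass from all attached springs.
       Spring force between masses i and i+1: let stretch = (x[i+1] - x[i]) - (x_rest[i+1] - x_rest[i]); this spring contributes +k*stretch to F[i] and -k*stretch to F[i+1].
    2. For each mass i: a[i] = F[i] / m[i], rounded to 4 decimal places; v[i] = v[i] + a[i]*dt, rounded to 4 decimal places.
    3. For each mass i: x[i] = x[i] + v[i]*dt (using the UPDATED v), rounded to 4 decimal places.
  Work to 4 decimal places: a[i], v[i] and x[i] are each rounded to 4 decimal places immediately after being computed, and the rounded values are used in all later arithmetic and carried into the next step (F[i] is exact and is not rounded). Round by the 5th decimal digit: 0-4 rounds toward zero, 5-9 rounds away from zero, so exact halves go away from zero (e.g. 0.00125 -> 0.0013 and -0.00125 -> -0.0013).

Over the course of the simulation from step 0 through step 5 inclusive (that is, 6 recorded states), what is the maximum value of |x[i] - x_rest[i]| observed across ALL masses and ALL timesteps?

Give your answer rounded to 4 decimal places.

Answer: 3.0000

Derivation:
Step 0: x=[6.0000 10.0000 17.0000] v=[0.0000 0.0000 0.0000]
Step 1: x=[5.0000 13.0000 15.0000] v=[-2.0000 6.0000 -4.0000]
Step 2: x=[7.0000 10.0000 16.0000] v=[4.0000 -6.0000 2.0000]
Step 3: x=[7.0000 10.0000 16.0000] v=[0.0000 0.0000 0.0000]
Step 4: x=[5.0000 13.0000 15.0000] v=[-4.0000 6.0000 -2.0000]
Step 5: x=[6.0000 10.0000 17.0000] v=[2.0000 -6.0000 4.0000]
Max displacement = 3.0000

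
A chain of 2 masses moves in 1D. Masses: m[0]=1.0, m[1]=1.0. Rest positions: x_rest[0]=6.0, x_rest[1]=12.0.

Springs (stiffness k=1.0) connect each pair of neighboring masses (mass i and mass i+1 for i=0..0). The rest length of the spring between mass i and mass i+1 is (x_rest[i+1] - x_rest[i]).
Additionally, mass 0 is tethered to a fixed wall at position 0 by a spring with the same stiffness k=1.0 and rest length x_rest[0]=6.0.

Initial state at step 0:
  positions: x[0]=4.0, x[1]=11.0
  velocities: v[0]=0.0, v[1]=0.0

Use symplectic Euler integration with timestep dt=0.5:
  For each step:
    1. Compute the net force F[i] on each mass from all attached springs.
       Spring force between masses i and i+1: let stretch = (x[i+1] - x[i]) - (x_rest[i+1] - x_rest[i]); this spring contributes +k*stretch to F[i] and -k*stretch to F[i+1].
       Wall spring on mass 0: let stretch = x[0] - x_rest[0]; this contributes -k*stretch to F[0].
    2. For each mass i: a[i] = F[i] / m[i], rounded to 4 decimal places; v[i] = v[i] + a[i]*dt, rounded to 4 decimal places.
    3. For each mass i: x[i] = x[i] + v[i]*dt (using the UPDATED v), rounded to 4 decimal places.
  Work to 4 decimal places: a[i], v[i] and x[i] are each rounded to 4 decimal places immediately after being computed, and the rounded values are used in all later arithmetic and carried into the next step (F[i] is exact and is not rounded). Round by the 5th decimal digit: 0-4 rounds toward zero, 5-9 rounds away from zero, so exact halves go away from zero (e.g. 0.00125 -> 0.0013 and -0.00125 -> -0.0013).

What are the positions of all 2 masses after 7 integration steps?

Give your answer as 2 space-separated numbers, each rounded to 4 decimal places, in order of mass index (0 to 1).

Step 0: x=[4.0000 11.0000] v=[0.0000 0.0000]
Step 1: x=[4.7500 10.7500] v=[1.5000 -0.5000]
Step 2: x=[5.8125 10.5000] v=[2.1250 -0.5000]
Step 3: x=[6.5938 10.5782] v=[1.5625 0.1563]
Step 4: x=[6.7227 11.1603] v=[0.2578 1.1641]
Step 5: x=[6.2803 12.1330] v=[-0.8848 1.9453]
Step 6: x=[5.7310 13.1425] v=[-1.0986 2.0190]
Step 7: x=[5.6018 13.7992] v=[-0.2584 1.3133]

Answer: 5.6018 13.7992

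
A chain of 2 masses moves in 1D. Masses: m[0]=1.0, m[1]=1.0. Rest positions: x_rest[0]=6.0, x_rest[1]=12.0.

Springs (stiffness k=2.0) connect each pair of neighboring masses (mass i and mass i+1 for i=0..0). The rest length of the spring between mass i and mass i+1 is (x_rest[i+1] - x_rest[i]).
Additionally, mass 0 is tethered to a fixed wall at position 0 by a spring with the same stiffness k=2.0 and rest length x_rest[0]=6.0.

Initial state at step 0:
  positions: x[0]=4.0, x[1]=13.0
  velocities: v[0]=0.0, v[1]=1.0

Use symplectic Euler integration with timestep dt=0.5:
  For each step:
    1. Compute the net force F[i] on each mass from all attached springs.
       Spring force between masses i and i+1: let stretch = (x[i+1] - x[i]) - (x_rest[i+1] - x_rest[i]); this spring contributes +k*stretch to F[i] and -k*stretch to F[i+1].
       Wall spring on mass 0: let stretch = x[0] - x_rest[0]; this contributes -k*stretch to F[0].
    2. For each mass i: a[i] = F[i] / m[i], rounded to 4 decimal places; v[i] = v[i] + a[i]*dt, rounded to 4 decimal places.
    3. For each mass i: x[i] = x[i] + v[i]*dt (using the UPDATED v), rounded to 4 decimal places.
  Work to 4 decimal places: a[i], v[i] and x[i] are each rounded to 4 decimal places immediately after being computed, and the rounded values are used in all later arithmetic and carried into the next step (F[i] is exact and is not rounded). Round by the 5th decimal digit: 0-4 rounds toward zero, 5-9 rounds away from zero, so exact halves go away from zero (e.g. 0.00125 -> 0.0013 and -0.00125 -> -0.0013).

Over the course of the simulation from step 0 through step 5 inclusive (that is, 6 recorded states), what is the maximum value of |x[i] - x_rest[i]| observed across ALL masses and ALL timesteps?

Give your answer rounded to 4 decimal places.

Answer: 2.5000

Derivation:
Step 0: x=[4.0000 13.0000] v=[0.0000 1.0000]
Step 1: x=[6.5000 12.0000] v=[5.0000 -2.0000]
Step 2: x=[8.5000 11.2500] v=[4.0000 -1.5000]
Step 3: x=[7.6250 12.1250] v=[-1.7500 1.7500]
Step 4: x=[5.1875 13.7500] v=[-4.8750 3.2500]
Step 5: x=[4.4375 14.0938] v=[-1.5000 0.6875]
Max displacement = 2.5000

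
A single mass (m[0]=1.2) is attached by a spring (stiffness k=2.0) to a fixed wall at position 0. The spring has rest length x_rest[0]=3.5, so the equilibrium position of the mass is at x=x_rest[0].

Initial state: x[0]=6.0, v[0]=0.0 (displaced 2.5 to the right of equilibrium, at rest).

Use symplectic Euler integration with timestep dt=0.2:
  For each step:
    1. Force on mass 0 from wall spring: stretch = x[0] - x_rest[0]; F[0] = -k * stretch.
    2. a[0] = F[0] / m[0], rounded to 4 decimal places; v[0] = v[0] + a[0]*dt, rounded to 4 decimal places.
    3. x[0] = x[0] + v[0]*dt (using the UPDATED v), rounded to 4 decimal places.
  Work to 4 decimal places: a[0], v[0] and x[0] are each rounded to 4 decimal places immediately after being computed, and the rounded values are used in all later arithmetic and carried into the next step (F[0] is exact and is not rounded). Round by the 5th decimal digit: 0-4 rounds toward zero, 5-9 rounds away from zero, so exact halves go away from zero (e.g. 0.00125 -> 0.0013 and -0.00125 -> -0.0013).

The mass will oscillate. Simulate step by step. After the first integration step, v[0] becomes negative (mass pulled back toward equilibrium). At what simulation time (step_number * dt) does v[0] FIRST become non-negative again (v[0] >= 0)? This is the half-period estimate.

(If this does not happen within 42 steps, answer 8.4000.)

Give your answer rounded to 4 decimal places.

Answer: 2.6000

Derivation:
Step 0: x=[6.0000] v=[0.0000]
Step 1: x=[5.8333] v=[-0.8333]
Step 2: x=[5.5111] v=[-1.6111]
Step 3: x=[5.0548] v=[-2.2815]
Step 4: x=[4.4948] v=[-2.7998]
Step 5: x=[3.8685] v=[-3.1314]
Step 6: x=[3.2177] v=[-3.2542]
Step 7: x=[2.5857] v=[-3.1601]
Step 8: x=[2.0146] v=[-2.8553]
Step 9: x=[1.5426] v=[-2.3602]
Step 10: x=[1.2011] v=[-1.7077]
Step 11: x=[1.0128] v=[-0.9414]
Step 12: x=[0.9903] v=[-0.1123]
Step 13: x=[1.1352] v=[0.7243]
First v>=0 after going negative at step 13, time=2.6000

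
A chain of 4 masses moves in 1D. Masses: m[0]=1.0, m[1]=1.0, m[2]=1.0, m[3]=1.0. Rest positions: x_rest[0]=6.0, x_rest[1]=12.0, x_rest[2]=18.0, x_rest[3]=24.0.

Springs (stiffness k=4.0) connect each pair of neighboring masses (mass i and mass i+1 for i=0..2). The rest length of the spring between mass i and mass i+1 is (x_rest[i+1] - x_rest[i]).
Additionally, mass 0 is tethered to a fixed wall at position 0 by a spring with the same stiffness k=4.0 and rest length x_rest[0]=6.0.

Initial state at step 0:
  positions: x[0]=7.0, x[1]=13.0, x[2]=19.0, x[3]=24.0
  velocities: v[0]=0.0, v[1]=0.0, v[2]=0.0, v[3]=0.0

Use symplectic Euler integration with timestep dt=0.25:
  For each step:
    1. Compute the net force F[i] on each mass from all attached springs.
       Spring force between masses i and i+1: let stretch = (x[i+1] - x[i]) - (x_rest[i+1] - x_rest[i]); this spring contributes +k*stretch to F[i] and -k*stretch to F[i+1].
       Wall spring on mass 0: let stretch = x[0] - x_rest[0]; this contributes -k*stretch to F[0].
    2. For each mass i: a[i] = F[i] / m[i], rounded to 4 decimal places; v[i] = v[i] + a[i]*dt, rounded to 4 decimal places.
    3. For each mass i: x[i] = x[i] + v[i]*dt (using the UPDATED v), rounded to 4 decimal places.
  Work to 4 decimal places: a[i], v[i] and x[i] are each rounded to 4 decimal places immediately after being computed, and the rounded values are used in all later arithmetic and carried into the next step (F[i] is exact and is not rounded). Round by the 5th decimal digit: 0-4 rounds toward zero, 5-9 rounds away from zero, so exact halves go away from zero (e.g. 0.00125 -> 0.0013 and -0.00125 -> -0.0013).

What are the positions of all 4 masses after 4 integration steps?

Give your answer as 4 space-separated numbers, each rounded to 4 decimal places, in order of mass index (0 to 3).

Answer: 5.8008 11.9766 18.3516 25.1133

Derivation:
Step 0: x=[7.0000 13.0000 19.0000 24.0000] v=[0.0000 0.0000 0.0000 0.0000]
Step 1: x=[6.7500 13.0000 18.7500 24.2500] v=[-1.0000 0.0000 -1.0000 1.0000]
Step 2: x=[6.3750 12.8750 18.4375 24.6250] v=[-1.5000 -0.5000 -1.2500 1.5000]
Step 3: x=[6.0313 12.5156 18.2813 24.9531] v=[-1.3750 -1.4375 -0.6250 1.3125]
Step 4: x=[5.8008 11.9766 18.3516 25.1133] v=[-0.9220 -2.1561 0.2811 0.6407]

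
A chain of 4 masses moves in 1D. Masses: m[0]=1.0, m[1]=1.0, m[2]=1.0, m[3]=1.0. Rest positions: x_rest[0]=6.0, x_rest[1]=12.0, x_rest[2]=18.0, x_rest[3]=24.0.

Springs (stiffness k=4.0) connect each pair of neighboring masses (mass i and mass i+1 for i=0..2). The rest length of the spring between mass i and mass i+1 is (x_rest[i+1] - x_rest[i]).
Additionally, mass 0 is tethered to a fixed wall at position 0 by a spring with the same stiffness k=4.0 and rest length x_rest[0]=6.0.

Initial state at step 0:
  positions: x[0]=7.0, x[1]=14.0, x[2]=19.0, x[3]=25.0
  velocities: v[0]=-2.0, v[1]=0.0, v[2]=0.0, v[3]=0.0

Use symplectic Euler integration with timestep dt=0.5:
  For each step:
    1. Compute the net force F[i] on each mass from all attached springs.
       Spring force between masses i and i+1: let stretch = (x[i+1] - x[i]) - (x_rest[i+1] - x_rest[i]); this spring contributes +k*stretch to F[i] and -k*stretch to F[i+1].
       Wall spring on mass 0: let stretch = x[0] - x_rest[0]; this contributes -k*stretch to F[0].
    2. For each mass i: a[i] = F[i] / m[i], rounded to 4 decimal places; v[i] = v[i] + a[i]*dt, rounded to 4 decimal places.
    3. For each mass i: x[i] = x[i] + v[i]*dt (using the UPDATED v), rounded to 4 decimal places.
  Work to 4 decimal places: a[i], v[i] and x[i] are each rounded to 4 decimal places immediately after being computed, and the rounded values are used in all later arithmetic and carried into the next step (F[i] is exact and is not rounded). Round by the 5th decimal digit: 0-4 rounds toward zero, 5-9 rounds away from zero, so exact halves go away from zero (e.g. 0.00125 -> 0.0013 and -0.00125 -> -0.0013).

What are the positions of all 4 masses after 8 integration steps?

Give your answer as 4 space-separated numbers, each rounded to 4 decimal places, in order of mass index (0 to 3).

Step 0: x=[7.0000 14.0000 19.0000 25.0000] v=[-2.0000 0.0000 0.0000 0.0000]
Step 1: x=[6.0000 12.0000 20.0000 25.0000] v=[-2.0000 -4.0000 2.0000 0.0000]
Step 2: x=[5.0000 12.0000 18.0000 26.0000] v=[-2.0000 0.0000 -4.0000 2.0000]
Step 3: x=[6.0000 11.0000 18.0000 25.0000] v=[2.0000 -2.0000 0.0000 -2.0000]
Step 4: x=[6.0000 12.0000 18.0000 23.0000] v=[0.0000 2.0000 0.0000 -4.0000]
Step 5: x=[6.0000 13.0000 17.0000 22.0000] v=[0.0000 2.0000 -2.0000 -2.0000]
Step 6: x=[7.0000 11.0000 17.0000 22.0000] v=[2.0000 -4.0000 0.0000 0.0000]
Step 7: x=[5.0000 11.0000 16.0000 23.0000] v=[-4.0000 0.0000 -2.0000 2.0000]
Step 8: x=[4.0000 10.0000 17.0000 23.0000] v=[-2.0000 -2.0000 2.0000 0.0000]

Answer: 4.0000 10.0000 17.0000 23.0000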